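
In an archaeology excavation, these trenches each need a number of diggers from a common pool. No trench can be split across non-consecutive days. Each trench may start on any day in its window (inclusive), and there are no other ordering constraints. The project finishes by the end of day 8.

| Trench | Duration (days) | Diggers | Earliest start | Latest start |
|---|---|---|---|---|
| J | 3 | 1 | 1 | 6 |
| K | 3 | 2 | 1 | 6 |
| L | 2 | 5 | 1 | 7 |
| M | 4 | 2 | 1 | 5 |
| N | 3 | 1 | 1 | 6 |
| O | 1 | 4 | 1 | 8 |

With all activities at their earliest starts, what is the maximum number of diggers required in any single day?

Early-start schedule: J@1, K@1, L@1, M@1, N@1, O@1.
Load per day: day 1: 15, day 2: 11, day 3: 6, day 4: 2, day 5: 0, day 6: 0, day 7: 0, day 8: 0.
Peak is 15.

15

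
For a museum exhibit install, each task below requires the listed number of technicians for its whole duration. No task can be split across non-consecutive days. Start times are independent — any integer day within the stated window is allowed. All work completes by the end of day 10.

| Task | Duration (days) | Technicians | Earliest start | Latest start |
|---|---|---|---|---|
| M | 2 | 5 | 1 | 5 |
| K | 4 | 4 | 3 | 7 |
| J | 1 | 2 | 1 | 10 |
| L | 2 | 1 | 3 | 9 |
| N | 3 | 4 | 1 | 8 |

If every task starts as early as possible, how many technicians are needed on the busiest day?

Early-start schedule: M@1, K@3, J@1, L@3, N@1.
Load per day: day 1: 11, day 2: 9, day 3: 9, day 4: 5, day 5: 4, day 6: 4, day 7: 0, day 8: 0, day 9: 0, day 10: 0.
Peak is 11.

11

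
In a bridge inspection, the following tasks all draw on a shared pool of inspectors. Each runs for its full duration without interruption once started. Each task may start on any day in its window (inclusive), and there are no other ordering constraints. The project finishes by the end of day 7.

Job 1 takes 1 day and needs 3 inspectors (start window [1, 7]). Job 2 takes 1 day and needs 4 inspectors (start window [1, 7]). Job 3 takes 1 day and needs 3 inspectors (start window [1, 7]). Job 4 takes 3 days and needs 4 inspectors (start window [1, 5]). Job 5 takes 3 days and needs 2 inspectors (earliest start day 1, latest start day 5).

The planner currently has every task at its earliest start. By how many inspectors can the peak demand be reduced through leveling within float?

11

Early-start peak: d1:16  d2:6  d3:6  d4:0  d5:0  d6:0  d7:0 ⇒ 16.
Leveled (Job 1@1, Job 2@4, Job 3@2, Job 4@5, Job 5@1): d1:5  d2:5  d3:2  d4:4  d5:4  d6:4  d7:4 ⇒ 5.
Reduction 16 − 5 = 11.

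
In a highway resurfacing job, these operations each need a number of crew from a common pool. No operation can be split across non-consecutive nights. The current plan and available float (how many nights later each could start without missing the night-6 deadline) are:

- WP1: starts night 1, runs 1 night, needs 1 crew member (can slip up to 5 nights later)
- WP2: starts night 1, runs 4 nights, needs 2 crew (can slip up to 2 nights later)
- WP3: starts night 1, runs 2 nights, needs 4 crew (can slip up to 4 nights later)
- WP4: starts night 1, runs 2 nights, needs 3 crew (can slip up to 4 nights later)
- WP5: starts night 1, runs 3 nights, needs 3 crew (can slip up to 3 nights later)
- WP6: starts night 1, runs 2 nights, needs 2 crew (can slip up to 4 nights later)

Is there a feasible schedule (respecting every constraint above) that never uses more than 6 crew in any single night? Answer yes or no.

The minimum achievable peak is 7; 6 < 7, so no feasible schedule stays within the cap.

no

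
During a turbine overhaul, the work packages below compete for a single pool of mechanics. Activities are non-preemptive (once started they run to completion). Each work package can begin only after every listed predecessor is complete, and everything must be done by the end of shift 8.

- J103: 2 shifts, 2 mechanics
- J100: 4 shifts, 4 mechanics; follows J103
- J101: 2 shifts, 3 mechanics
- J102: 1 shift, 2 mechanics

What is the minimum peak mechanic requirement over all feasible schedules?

Early-start (J103@1, J100@3, J101@1, J102@1) gives peak 7: s1:7  s2:5  s3:4  s4:4  s5:4  s6:4  s7:0  s8:0.
Shift J101→7.
Schedule J103@1, J100@3, J101@7, J102@1: s1:4  s2:2  s3:4  s4:4  s5:4  s6:4  s7:3  s8:3 — peak 4.
Total mechanic-shifts = 28 over 8 shifts ⇒ peak ≥ ⌈28/8⌉ = 4, so 4 is optimal.

4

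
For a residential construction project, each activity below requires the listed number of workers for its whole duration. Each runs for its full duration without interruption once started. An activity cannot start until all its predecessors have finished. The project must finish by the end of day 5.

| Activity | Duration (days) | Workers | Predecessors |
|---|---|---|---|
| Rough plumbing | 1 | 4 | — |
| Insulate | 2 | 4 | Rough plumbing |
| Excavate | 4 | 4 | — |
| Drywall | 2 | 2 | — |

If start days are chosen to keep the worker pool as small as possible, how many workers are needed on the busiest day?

8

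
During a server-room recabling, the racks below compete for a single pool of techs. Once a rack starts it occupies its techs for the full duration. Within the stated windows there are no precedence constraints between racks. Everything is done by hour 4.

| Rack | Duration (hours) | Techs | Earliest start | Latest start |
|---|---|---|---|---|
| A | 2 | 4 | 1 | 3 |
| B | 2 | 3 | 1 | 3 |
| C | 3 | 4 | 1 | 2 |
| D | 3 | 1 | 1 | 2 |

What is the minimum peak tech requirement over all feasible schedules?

Early-start (A@1, B@1, C@1, D@1) gives peak 12: h1:12  h2:12  h3:5  h4:0.
Shift B→3.
Schedule A@1, B@3, C@1, D@1: h1:9  h2:9  h3:8  h4:3 — peak 9.

9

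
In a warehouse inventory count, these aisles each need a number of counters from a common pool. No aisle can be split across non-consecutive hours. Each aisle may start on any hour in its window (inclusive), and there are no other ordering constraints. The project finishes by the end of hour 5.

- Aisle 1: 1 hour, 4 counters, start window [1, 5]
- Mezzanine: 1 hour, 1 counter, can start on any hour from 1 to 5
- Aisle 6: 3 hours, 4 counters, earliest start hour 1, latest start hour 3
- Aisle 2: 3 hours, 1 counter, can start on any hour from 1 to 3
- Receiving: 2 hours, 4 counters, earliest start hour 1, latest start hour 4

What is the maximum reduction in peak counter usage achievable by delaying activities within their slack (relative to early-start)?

Early-start peak: h1:14  h2:9  h3:5  h4:0  h5:0 ⇒ 14.
Leveled (Aisle 1@1, Mezzanine@1, Aisle 6@2, Aisle 2@1, Receiving@4): h1:6  h2:5  h3:5  h4:8  h5:4 ⇒ 8.
Reduction 14 − 8 = 6.

6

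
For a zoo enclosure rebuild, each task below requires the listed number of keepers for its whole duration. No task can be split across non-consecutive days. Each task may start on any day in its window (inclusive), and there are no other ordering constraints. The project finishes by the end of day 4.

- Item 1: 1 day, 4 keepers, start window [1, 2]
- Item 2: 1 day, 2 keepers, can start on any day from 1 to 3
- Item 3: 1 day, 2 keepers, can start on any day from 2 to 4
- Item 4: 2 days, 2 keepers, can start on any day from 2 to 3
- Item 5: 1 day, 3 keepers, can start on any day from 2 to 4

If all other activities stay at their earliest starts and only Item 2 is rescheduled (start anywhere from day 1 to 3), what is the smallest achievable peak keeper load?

7

Item 2@1: d1:6  d2:7  d3:2  d4:0 → peak 7
Item 2@2: d1:4  d2:9  d3:2  d4:0 → peak 9
Item 2@3: d1:4  d2:7  d3:4  d4:0 → peak 7
Best is Item 2@1, peak 7.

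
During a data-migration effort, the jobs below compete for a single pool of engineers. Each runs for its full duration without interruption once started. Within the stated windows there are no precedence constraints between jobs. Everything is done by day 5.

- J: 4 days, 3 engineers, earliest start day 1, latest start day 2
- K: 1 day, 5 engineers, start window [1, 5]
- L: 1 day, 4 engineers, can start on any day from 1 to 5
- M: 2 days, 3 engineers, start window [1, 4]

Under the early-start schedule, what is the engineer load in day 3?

At early start, day 3 has: J.
Demand: 3 = 3.

3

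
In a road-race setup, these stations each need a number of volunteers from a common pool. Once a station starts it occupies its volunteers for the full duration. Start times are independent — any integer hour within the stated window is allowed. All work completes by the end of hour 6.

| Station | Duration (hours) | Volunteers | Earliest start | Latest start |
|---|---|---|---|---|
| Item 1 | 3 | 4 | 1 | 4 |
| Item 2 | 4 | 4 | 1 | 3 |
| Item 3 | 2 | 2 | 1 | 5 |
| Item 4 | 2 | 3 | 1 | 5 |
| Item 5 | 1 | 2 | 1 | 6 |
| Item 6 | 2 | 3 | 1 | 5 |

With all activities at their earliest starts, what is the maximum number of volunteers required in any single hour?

Early-start schedule: Item 1@1, Item 2@1, Item 3@1, Item 4@1, Item 5@1, Item 6@1.
Load per hour: hour 1: 18, hour 2: 16, hour 3: 8, hour 4: 4, hour 5: 0, hour 6: 0.
Peak is 18.

18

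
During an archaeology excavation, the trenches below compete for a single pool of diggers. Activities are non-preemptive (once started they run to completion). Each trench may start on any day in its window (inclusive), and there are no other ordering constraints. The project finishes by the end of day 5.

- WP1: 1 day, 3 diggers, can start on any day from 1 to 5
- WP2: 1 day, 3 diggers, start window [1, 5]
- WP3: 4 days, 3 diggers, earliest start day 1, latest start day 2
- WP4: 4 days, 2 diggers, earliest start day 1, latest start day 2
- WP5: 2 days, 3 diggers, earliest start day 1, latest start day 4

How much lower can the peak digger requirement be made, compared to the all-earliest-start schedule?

Early-start peak: d1:14  d2:8  d3:5  d4:5  d5:0 ⇒ 14.
Leveled (WP1@1, WP2@1, WP3@2, WP4@1, WP5@2): d1:8  d2:8  d3:8  d4:5  d5:3 ⇒ 8.
Reduction 14 − 8 = 6.

6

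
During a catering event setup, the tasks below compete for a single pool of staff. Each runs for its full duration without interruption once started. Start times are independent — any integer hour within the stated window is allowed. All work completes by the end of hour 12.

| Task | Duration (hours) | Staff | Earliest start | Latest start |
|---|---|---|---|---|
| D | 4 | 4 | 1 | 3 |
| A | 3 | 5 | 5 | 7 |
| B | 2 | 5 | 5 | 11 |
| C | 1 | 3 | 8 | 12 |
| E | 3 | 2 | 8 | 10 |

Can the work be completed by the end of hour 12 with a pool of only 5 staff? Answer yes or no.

Schedule D@1, A@5, B@8, C@10, E@10: h1:4  h2:4  h3:4  h4:4  h5:5  h6:5  h7:5  h8:5  h9:5  h10:5  h11:2  h12:2 — peak 5 ≤ 5.

yes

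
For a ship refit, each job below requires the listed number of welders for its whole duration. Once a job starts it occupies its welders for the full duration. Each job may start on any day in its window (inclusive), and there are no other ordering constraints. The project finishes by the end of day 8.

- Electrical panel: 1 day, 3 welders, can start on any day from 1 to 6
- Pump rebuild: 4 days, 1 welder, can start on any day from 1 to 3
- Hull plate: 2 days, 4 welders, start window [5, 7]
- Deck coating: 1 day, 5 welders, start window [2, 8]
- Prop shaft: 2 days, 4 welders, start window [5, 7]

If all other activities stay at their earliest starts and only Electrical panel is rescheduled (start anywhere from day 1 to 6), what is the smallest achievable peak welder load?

8

Electrical panel@1: d1:4  d2:6  d3:1  d4:1  d5:8  d6:8  d7:0  d8:0 → peak 8
Electrical panel@2: d1:1  d2:9  d3:1  d4:1  d5:8  d6:8  d7:0  d8:0 → peak 9
Electrical panel@3: d1:1  d2:6  d3:4  d4:1  d5:8  d6:8  d7:0  d8:0 → peak 8
Electrical panel@4: d1:1  d2:6  d3:1  d4:4  d5:8  d6:8  d7:0  d8:0 → peak 8
Electrical panel@5: d1:1  d2:6  d3:1  d4:1  d5:11  d6:8  d7:0  d8:0 → peak 11
Electrical panel@6: d1:1  d2:6  d3:1  d4:1  d5:8  d6:11  d7:0  d8:0 → peak 11
Best is Electrical panel@1, peak 8.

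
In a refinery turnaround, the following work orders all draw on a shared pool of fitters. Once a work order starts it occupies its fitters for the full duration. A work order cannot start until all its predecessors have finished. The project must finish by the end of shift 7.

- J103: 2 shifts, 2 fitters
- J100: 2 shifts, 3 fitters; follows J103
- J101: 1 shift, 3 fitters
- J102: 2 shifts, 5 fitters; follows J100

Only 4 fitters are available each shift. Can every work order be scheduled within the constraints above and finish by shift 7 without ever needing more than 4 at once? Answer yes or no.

no

The minimum achievable peak is 5; 4 < 5, so no feasible schedule stays within the cap.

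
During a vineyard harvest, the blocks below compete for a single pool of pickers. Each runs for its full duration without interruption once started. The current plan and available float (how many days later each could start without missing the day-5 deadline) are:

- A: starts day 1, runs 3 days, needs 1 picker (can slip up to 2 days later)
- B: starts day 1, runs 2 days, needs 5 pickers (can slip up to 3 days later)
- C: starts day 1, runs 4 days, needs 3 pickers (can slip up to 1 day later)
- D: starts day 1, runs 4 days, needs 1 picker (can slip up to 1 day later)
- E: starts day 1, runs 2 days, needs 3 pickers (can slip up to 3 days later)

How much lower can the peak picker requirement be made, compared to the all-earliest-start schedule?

4

Early-start peak: d1:13  d2:13  d3:5  d4:4  d5:0 ⇒ 13.
Leveled (A@1, B@4, C@1, D@1, E@1): d1:8  d2:8  d3:5  d4:9  d5:5 ⇒ 9.
Reduction 13 − 9 = 4.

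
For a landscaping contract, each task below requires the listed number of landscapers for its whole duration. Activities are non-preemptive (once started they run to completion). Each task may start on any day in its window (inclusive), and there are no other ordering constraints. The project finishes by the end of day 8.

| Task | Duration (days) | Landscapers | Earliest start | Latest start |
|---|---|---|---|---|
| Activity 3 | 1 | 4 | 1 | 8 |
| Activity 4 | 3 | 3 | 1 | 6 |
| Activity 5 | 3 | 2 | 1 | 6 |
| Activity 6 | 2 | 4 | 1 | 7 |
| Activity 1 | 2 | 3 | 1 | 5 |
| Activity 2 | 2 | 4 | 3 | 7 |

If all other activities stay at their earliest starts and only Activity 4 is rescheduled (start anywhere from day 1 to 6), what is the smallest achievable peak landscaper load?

Activity 4@1: d1:16  d2:12  d3:9  d4:4  d5:0  d6:0  d7:0  d8:0 → peak 16
Activity 4@2: d1:13  d2:12  d3:9  d4:7  d5:0  d6:0  d7:0  d8:0 → peak 13
Activity 4@3: d1:13  d2:9  d3:9  d4:7  d5:3  d6:0  d7:0  d8:0 → peak 13
Activity 4@4: d1:13  d2:9  d3:6  d4:7  d5:3  d6:3  d7:0  d8:0 → peak 13
Activity 4@5: d1:13  d2:9  d3:6  d4:4  d5:3  d6:3  d7:3  d8:0 → peak 13
Activity 4@6: d1:13  d2:9  d3:6  d4:4  d5:0  d6:3  d7:3  d8:3 → peak 13
Best is Activity 4@2, peak 13.

13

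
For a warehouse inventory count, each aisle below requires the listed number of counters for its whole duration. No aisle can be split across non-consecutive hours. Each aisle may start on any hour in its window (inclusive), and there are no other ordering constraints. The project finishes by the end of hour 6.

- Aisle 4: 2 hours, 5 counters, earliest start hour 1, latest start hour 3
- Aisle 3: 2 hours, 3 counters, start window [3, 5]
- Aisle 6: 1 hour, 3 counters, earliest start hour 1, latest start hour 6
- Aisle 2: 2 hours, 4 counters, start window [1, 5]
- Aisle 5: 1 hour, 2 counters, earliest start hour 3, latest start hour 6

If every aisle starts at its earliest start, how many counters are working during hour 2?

At early start, hour 2 has: Aisle 4, Aisle 2.
Demand: 5 + 4 = 9.

9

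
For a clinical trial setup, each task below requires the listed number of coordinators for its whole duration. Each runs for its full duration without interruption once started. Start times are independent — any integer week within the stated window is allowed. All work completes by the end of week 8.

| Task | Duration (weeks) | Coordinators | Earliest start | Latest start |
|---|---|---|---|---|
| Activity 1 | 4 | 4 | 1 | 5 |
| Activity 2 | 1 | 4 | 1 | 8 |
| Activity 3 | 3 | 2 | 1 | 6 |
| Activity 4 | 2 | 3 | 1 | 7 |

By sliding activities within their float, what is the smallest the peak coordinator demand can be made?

Early-start (Activity 1@1, Activity 2@1, Activity 3@1, Activity 4@1) gives peak 13: w1:13  w2:9  w3:6  w4:4  w5:0  w6:0  w7:0  w8:0.
Shift Activity 2→5, Activity 3→6, Activity 4→6.
Schedule Activity 1@1, Activity 2@5, Activity 3@6, Activity 4@6: w1:4  w2:4  w3:4  w4:4  w5:4  w6:5  w7:5  w8:2 — peak 5.

5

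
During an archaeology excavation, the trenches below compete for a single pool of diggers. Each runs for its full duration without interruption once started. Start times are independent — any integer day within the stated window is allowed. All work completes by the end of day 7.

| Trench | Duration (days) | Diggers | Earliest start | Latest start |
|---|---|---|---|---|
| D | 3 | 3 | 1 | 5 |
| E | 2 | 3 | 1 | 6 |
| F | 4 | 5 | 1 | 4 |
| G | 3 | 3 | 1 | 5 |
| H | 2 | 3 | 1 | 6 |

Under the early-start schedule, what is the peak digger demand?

Early-start schedule: D@1, E@1, F@1, G@1, H@1.
Load per day: day 1: 17, day 2: 17, day 3: 11, day 4: 5, day 5: 0, day 6: 0, day 7: 0.
Peak is 17.

17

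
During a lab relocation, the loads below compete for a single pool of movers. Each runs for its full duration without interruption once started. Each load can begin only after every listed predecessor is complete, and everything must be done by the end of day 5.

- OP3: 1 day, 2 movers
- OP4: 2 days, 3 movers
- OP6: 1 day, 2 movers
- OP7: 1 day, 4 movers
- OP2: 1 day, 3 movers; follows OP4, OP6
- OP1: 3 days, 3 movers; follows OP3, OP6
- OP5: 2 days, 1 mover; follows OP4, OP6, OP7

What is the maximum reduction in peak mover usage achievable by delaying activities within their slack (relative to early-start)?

4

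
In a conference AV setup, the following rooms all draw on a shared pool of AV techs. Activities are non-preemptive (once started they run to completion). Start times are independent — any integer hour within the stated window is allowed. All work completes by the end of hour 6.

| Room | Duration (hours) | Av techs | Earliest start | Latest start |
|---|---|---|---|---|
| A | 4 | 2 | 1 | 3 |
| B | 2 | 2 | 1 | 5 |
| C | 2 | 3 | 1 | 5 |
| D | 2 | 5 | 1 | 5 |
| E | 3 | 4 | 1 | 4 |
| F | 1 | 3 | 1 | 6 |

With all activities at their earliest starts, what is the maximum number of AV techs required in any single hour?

19

Early-start schedule: A@1, B@1, C@1, D@1, E@1, F@1.
Load per hour: hour 1: 19, hour 2: 16, hour 3: 6, hour 4: 2, hour 5: 0, hour 6: 0.
Peak is 19.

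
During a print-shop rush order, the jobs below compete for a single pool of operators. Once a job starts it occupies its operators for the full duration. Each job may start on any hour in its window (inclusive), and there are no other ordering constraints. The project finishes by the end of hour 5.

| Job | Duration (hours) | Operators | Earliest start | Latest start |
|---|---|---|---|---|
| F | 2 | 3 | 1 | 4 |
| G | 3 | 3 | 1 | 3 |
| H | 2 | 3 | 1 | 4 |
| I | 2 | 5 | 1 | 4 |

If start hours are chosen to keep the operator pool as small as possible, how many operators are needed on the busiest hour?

8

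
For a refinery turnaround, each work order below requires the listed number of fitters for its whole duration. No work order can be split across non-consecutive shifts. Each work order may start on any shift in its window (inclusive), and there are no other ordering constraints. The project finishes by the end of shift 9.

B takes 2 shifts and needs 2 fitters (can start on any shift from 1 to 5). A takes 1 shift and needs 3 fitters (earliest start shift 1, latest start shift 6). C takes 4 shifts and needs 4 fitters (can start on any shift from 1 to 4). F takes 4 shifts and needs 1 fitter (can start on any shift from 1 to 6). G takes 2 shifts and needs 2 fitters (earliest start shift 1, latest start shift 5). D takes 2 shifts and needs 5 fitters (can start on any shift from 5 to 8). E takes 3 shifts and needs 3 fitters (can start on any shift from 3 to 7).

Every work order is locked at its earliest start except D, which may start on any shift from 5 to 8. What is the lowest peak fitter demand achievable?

12

D@5: s1:12  s2:9  s3:8  s4:8  s5:8  s6:5  s7:0  s8:0  s9:0 → peak 12
D@6: s1:12  s2:9  s3:8  s4:8  s5:3  s6:5  s7:5  s8:0  s9:0 → peak 12
D@7: s1:12  s2:9  s3:8  s4:8  s5:3  s6:0  s7:5  s8:5  s9:0 → peak 12
D@8: s1:12  s2:9  s3:8  s4:8  s5:3  s6:0  s7:0  s8:5  s9:5 → peak 12
Best is D@5, peak 12.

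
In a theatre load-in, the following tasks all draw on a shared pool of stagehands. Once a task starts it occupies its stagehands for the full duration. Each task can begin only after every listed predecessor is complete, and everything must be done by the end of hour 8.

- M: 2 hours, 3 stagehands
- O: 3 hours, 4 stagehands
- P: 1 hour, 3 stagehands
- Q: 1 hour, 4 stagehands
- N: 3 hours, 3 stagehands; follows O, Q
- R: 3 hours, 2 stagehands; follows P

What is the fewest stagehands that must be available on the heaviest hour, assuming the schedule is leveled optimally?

Early-start (M@1, O@1, P@1, Q@1, N@4, R@2) gives peak 14: h1:14  h2:9  h3:6  h4:5  h5:3  h6:3  h7:0  h8:0.
Shift M→6, O→2, Q→5, N→6.
Schedule M@6, O@2, P@1, Q@5, N@6, R@2: h1:3  h2:6  h3:6  h4:6  h5:4  h6:6  h7:6  h8:3 — peak 6.

6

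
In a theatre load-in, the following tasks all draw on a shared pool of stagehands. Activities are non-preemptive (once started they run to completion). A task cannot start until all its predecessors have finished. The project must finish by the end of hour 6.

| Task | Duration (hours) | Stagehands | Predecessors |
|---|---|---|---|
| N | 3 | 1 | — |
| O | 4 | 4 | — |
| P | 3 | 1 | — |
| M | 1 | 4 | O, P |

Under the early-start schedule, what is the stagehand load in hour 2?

6

At early start, hour 2 has: N, O, P.
Demand: 1 + 4 + 1 = 6.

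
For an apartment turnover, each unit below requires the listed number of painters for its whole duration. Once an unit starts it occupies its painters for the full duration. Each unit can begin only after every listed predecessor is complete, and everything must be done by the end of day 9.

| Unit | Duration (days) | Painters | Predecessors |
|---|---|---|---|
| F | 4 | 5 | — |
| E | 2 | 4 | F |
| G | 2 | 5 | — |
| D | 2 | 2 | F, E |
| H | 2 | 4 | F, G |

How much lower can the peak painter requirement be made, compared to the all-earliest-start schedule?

1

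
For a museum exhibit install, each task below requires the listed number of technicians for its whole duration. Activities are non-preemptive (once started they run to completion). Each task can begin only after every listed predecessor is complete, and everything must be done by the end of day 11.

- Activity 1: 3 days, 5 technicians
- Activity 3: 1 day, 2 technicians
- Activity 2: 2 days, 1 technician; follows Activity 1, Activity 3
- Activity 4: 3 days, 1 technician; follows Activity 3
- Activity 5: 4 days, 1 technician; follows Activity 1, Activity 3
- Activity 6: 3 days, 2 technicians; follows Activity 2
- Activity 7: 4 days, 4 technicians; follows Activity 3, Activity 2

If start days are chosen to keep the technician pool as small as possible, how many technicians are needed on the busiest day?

Early-start (Activity 1@1, Activity 3@1, Activity 2@4, Activity 4@2, Activity 5@4, Activity 6@6, Activity 7@6) gives peak 7: d1:7  d2:6  d3:6  d4:3  d5:2  d6:7  d7:7  d8:6  d9:4  d10:0  d11:0.
Shift Activity 3→4, Activity 2→5, Activity 4→5, Activity 5→5, Activity 6→9, Activity 7→7.
Schedule Activity 1@1, Activity 3@4, Activity 2@5, Activity 4@5, Activity 5@5, Activity 6@9, Activity 7@7: d1:5  d2:5  d3:5  d4:2  d5:3  d6:3  d7:6  d8:5  d9:6  d10:6  d11:2 — peak 6.

6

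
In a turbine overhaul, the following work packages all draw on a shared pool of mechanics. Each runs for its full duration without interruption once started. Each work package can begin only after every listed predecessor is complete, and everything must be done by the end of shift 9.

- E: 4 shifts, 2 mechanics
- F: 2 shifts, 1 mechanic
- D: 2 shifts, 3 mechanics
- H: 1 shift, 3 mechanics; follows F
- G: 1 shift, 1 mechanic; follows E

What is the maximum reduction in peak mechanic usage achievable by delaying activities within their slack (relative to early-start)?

3

Early-start peak: s1:6  s2:6  s3:5  s4:2  s5:1  s6:0  s7:0  s8:0  s9:0 ⇒ 6.
Leveled (E@1, F@1, D@5, H@7, G@8): s1:3  s2:3  s3:2  s4:2  s5:3  s6:3  s7:3  s8:1  s9:0 ⇒ 3.
Reduction 6 − 3 = 3.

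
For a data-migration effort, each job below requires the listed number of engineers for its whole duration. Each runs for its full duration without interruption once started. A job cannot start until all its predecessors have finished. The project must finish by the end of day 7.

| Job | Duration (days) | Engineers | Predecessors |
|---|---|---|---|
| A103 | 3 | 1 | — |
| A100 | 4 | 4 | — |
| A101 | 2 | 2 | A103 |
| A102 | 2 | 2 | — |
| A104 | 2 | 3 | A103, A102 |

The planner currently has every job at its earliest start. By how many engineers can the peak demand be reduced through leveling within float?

3

Early-start peak: d1:7  d2:7  d3:5  d4:9  d5:5  d6:0  d7:0 ⇒ 9.
Leveled (A103@1, A100@1, A101@5, A102@4, A104@6): d1:5  d2:5  d3:5  d4:6  d5:4  d6:5  d7:3 ⇒ 6.
Reduction 9 − 6 = 3.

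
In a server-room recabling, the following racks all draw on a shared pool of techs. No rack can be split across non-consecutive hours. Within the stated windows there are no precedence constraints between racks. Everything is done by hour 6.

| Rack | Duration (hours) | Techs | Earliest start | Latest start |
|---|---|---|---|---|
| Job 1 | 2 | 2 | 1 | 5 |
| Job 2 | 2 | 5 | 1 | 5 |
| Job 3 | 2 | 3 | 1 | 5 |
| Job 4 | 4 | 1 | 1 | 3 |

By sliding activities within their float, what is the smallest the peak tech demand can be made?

Early-start (Job 1@1, Job 2@1, Job 3@1, Job 4@1) gives peak 11: h1:11  h2:11  h3:1  h4:1  h5:0  h6:0.
Shift Job 2→5, Job 3→3.
Schedule Job 1@1, Job 2@5, Job 3@3, Job 4@1: h1:3  h2:3  h3:4  h4:4  h5:5  h6:5 — peak 5.

5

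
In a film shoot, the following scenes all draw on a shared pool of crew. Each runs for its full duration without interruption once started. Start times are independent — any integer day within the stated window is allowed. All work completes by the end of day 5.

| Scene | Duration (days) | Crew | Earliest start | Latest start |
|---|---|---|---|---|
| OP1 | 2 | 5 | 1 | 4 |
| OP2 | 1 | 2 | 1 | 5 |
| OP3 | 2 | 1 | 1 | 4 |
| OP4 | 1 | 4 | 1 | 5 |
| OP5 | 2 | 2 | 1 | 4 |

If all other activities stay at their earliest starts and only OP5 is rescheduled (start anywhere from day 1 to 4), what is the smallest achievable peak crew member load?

OP5@1: d1:14  d2:8  d3:0  d4:0  d5:0 → peak 14
OP5@2: d1:12  d2:8  d3:2  d4:0  d5:0 → peak 12
OP5@3: d1:12  d2:6  d3:2  d4:2  d5:0 → peak 12
OP5@4: d1:12  d2:6  d3:0  d4:2  d5:2 → peak 12
Best is OP5@2, peak 12.

12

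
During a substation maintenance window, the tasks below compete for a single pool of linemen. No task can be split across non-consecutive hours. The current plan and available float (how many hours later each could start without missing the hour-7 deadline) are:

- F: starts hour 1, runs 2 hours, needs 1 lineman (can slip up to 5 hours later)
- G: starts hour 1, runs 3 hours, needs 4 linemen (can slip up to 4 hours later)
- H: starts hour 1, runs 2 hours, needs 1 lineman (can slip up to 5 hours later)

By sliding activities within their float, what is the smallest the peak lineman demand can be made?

Early-start (F@1, G@1, H@1) gives peak 6: h1:6  h2:6  h3:4  h4:0  h5:0  h6:0  h7:0.
Shift G→3.
Schedule F@1, G@3, H@1: h1:2  h2:2  h3:4  h4:4  h5:4  h6:0  h7:0 — peak 4.

4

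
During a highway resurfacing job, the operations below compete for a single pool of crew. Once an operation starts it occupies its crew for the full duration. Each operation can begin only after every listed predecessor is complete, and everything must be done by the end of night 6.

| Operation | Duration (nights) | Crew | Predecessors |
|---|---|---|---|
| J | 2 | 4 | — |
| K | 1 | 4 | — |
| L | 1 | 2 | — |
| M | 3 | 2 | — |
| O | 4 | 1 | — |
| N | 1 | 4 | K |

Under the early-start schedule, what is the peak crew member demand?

13

Early-start schedule: J@1, K@1, L@1, M@1, O@1, N@2.
Load per night: night 1: 13, night 2: 11, night 3: 3, night 4: 1, night 5: 0, night 6: 0.
Peak is 13.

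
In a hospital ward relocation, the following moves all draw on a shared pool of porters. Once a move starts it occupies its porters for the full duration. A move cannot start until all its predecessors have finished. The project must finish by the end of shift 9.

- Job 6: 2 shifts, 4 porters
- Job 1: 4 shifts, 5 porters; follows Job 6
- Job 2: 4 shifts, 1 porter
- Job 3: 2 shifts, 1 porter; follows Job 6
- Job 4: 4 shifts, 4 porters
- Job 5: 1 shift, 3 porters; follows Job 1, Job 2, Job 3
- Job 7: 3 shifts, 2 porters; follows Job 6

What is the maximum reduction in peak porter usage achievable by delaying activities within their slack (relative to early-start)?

5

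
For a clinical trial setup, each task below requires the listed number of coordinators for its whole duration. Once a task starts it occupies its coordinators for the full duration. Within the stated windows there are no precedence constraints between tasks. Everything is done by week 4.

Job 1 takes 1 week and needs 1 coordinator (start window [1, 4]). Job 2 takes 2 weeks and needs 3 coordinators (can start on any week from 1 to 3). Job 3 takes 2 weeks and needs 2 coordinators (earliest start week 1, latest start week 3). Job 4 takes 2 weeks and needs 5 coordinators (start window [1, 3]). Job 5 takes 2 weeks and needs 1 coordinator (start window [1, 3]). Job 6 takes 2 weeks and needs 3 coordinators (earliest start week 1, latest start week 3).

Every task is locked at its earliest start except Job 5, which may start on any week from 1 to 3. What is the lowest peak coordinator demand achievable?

Job 5@1: w1:15  w2:14  w3:0  w4:0 → peak 15
Job 5@2: w1:14  w2:14  w3:1  w4:0 → peak 14
Job 5@3: w1:14  w2:13  w3:1  w4:1 → peak 14
Best is Job 5@2, peak 14.

14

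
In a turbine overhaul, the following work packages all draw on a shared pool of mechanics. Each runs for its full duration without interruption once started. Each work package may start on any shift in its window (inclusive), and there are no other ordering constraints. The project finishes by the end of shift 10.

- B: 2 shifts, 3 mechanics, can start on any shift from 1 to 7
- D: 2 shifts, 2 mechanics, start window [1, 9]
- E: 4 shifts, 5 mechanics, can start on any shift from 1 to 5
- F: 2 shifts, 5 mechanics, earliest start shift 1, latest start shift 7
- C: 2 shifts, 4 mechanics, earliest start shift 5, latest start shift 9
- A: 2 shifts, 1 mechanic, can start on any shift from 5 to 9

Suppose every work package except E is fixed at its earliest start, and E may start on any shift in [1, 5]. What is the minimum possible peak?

E@1: s1:15  s2:15  s3:5  s4:5  s5:5  s6:5  s7:0  s8:0  s9:0  s10:0 → peak 15
E@2: s1:10  s2:15  s3:5  s4:5  s5:10  s6:5  s7:0  s8:0  s9:0  s10:0 → peak 15
E@3: s1:10  s2:10  s3:5  s4:5  s5:10  s6:10  s7:0  s8:0  s9:0  s10:0 → peak 10
E@4: s1:10  s2:10  s3:0  s4:5  s5:10  s6:10  s7:5  s8:0  s9:0  s10:0 → peak 10
E@5: s1:10  s2:10  s3:0  s4:0  s5:10  s6:10  s7:5  s8:5  s9:0  s10:0 → peak 10
Best is E@3, peak 10.

10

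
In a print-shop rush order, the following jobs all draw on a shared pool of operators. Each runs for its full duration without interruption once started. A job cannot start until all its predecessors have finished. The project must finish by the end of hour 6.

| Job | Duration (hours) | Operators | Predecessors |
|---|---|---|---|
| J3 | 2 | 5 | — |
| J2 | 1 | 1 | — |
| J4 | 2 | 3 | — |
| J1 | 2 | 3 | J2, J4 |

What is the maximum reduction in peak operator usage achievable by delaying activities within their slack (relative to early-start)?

4

Early-start peak: h1:9  h2:8  h3:3  h4:3  h5:0  h6:0 ⇒ 9.
Leveled (J3@1, J2@3, J4@3, J1@5): h1:5  h2:5  h3:4  h4:3  h5:3  h6:3 ⇒ 5.
Reduction 9 − 5 = 4.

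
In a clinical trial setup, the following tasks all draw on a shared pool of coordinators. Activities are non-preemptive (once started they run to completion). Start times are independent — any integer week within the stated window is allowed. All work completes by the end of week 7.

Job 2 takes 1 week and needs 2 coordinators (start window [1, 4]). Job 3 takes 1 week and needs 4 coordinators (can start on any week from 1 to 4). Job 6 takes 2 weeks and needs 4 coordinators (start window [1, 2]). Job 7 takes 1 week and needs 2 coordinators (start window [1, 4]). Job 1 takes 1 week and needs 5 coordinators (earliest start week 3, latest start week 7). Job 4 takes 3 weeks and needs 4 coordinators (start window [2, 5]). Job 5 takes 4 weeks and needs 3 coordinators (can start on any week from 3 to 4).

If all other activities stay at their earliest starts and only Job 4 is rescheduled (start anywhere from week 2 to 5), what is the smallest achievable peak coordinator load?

12

Job 4@2: w1:12  w2:8  w3:12  w4:7  w5:3  w6:3  w7:0 → peak 12
Job 4@3: w1:12  w2:4  w3:12  w4:7  w5:7  w6:3  w7:0 → peak 12
Job 4@4: w1:12  w2:4  w3:8  w4:7  w5:7  w6:7  w7:0 → peak 12
Job 4@5: w1:12  w2:4  w3:8  w4:3  w5:7  w6:7  w7:4 → peak 12
Best is Job 4@2, peak 12.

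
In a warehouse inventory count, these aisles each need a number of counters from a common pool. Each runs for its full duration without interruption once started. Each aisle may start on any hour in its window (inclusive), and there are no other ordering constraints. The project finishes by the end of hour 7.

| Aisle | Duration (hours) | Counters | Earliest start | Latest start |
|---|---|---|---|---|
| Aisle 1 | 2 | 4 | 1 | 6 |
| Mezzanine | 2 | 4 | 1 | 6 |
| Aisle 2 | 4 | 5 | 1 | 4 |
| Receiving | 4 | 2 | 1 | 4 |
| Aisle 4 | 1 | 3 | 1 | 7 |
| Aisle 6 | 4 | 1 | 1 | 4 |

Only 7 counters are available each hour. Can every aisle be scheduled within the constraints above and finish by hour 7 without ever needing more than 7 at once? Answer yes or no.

no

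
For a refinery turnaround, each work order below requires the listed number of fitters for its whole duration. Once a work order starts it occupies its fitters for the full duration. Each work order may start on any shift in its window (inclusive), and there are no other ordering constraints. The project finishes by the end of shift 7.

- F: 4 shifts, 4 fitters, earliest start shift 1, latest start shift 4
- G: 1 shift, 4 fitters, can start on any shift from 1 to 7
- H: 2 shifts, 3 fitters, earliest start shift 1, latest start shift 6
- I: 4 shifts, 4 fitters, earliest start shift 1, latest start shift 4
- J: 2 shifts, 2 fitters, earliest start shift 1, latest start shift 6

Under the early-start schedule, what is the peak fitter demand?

17

Early-start schedule: F@1, G@1, H@1, I@1, J@1.
Load per shift: shift 1: 17, shift 2: 13, shift 3: 8, shift 4: 8, shift 5: 0, shift 6: 0, shift 7: 0.
Peak is 17.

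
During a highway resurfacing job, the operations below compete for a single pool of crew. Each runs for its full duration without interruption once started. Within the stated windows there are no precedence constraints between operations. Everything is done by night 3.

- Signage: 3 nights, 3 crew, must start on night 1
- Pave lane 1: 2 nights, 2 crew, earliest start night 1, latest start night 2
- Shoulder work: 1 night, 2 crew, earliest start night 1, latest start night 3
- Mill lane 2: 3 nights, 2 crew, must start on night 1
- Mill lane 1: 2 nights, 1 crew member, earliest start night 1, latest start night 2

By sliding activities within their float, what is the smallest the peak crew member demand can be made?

8

Early-start (Signage@1, Pave lane 1@1, Shoulder work@1, Mill lane 2@1, Mill lane 1@1) gives peak 10: n1:10  n2:8  n3:5.
Shift Shoulder work→3.
Schedule Signage@1, Pave lane 1@1, Shoulder work@3, Mill lane 2@1, Mill lane 1@1: n1:8  n2:8  n3:7 — peak 8.
Total crew member-nights = 23 over 3 nights ⇒ peak ≥ ⌈23/3⌉ = 8, so 8 is optimal.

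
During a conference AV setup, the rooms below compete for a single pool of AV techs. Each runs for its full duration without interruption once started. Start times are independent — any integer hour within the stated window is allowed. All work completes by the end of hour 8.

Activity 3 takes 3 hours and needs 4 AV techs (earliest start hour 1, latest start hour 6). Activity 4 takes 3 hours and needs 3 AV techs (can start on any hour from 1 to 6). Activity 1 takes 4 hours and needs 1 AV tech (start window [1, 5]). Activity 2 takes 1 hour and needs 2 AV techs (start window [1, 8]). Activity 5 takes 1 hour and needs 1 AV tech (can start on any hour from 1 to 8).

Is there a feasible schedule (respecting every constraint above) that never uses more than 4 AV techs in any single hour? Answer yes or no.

yes

Schedule Activity 3@1, Activity 4@4, Activity 1@4, Activity 2@7, Activity 5@7: h1:4  h2:4  h3:4  h4:4  h5:4  h6:4  h7:4  h8:0 — peak 4 ≤ 4.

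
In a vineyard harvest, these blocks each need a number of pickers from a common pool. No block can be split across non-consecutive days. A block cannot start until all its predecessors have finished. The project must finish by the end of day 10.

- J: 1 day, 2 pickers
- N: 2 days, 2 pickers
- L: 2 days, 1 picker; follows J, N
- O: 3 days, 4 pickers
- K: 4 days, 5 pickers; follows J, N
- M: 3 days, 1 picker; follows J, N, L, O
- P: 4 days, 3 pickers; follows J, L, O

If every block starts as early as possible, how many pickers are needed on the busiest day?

Early-start schedule: J@1, N@1, L@3, O@1, K@3, M@5, P@5.
Load per day: day 1: 8, day 2: 6, day 3: 10, day 4: 6, day 5: 9, day 6: 9, day 7: 4, day 8: 3, day 9: 0, day 10: 0.
Peak is 10.

10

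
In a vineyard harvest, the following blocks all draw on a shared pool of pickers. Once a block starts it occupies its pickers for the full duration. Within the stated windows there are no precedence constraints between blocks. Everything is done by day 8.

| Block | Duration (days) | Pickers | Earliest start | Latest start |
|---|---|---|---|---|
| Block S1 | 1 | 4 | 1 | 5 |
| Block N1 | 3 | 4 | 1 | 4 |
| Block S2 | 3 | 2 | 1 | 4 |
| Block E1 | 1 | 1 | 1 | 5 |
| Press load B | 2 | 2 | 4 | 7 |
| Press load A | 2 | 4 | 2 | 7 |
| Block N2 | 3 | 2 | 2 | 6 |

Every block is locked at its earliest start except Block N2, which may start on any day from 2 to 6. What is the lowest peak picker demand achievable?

Block N2@2: d1:11  d2:12  d3:12  d4:4  d5:2  d6:0  d7:0  d8:0 → peak 12
Block N2@3: d1:11  d2:10  d3:12  d4:4  d5:4  d6:0  d7:0  d8:0 → peak 12
Block N2@4: d1:11  d2:10  d3:10  d4:4  d5:4  d6:2  d7:0  d8:0 → peak 11
Block N2@5: d1:11  d2:10  d3:10  d4:2  d5:4  d6:2  d7:2  d8:0 → peak 11
Block N2@6: d1:11  d2:10  d3:10  d4:2  d5:2  d6:2  d7:2  d8:2 → peak 11
Best is Block N2@4, peak 11.

11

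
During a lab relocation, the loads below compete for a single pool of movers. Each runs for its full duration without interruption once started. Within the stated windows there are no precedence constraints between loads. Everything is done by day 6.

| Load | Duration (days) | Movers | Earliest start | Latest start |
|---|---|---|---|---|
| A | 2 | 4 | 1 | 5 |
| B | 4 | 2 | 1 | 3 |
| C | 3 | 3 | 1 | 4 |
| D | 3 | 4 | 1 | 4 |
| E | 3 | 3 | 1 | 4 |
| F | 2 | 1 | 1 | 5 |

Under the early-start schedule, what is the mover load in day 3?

At early start, day 3 has: B, C, D, E.
Demand: 2 + 3 + 4 + 3 = 12.

12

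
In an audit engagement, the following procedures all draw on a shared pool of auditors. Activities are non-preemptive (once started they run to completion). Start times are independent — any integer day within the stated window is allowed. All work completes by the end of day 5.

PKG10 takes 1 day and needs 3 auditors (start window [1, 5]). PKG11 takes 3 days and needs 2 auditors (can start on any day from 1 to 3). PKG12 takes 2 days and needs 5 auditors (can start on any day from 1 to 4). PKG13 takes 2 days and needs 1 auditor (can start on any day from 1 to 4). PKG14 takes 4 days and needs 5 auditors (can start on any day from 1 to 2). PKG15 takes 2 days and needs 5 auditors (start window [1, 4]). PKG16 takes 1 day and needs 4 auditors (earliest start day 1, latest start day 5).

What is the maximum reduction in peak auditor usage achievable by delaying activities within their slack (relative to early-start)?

13

Early-start peak: d1:25  d2:18  d3:7  d4:5  d5:0 ⇒ 25.
Leveled (PKG10@1, PKG11@1, PKG12@1, PKG13@3, PKG14@2, PKG15@4, PKG16@3): d1:10  d2:12  d3:12  d4:11  d5:10 ⇒ 12.
Reduction 25 − 12 = 13.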